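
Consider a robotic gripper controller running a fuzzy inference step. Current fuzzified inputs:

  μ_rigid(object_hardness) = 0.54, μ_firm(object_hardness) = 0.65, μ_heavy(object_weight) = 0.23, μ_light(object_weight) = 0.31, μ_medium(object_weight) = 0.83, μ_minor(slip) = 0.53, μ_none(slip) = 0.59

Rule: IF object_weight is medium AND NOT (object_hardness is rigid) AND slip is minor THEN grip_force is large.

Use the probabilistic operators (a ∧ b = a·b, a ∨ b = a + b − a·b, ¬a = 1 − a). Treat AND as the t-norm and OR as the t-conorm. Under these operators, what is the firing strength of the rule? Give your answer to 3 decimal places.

0.202

firing strength: medium=0.83, ¬rigid=1−0.54=0.46, minor=0.53; AND[a·b] → w = 0.2024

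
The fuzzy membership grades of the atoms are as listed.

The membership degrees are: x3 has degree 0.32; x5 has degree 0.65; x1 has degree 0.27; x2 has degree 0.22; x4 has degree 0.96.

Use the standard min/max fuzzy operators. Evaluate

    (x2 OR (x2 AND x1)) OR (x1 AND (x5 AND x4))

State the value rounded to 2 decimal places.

x2 AND x1 = min(a, b) on (0.22, 0.27) = 0.22
x2 OR (x2 AND x1) = max(a, b) on (0.22, 0.22) = 0.22
x5 AND x4 = min(a, b) on (0.65, 0.96) = 0.65
x1 AND (x5 AND x4) = min(a, b) on (0.27, 0.65) = 0.27
(x2 OR (x2 AND x1)) OR (x1 AND (x5 AND x4)) = max(a, b) on (0.22, 0.27) = 0.27

0.27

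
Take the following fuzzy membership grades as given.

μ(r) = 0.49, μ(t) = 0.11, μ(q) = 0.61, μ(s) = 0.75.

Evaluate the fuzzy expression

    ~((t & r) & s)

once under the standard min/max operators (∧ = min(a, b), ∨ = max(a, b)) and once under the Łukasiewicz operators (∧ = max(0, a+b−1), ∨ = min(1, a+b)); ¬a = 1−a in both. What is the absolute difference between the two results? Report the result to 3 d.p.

Under standard min/max:
  t & r = min(a, b) on (0.11, 0.49) = 0.11
  (t & r) & s = min(a, b) on (0.11, 0.75) = 0.11
  ~((t & r) & s) = 1 − 0.11 = 0.89
  → value = 0.8900
Under Łukasiewicz:
  t & r = max(0, a+b−1) on (0.11, 0.49) = 0.00
  (t & r) & s = max(0, a+b−1) on (0.00, 0.75) = 0.00
  ~((t & r) & s) = 1 − 0.00 = 1.00
  → value = 1.0000
|0.8900 − 1.0000| = 0.110

0.110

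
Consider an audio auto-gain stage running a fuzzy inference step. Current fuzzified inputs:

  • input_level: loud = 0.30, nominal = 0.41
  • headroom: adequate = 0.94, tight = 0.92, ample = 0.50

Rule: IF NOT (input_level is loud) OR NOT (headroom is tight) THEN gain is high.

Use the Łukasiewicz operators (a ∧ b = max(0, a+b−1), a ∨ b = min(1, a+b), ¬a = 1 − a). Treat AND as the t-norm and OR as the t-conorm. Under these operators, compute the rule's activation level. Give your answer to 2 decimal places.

firing strength: ¬loud=1−0.30=0.70, ¬tight=1−0.92=0.08; OR[min(1, a+b)] → w = 0.78

0.78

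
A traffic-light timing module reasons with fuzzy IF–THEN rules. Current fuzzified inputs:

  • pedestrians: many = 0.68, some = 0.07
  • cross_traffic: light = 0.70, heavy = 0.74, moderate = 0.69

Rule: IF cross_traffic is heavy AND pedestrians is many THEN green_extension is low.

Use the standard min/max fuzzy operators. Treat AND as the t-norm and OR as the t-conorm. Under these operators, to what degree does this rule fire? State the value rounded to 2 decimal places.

0.68

firing strength: heavy=0.74, many=0.68; AND[min(a, b)] → w = 0.68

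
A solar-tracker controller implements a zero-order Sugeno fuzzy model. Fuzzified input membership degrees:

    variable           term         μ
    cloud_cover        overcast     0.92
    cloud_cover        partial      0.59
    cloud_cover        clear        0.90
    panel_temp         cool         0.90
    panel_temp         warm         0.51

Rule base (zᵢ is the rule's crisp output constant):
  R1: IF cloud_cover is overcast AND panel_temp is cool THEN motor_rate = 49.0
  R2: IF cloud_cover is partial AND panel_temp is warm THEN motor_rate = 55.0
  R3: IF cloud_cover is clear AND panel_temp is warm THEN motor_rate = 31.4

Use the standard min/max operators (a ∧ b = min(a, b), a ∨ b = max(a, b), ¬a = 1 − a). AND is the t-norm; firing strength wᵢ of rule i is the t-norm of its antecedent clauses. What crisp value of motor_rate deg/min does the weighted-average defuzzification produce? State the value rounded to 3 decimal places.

R1 (z=49.0): overcast=0.92, cool=0.90; AND[min(a, b)] → w = 0.90
R2 (z=55.0): partial=0.59, warm=0.51; AND[min(a, b)] → w = 0.51
R3 (z=31.4): clear=0.90, warm=0.51; AND[min(a, b)] → w = 0.51
Weighted average = (0.90·49.0 + 0.51·55.0 + 0.51·31.4) / (0.90 + 0.51 + 0.51)
  = 88.1640 / 1.9200 = 45.919

45.919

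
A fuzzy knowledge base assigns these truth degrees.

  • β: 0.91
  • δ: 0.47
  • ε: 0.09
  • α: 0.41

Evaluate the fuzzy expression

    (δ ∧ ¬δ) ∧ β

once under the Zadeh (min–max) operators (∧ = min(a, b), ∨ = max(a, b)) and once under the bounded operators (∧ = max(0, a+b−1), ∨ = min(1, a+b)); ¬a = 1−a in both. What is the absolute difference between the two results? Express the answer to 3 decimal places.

0.470

Under Zadeh (min–max):
  ¬δ = 1 − 0.47 = 0.53
  δ ∧ ¬δ = min(a, b) on (0.47, 0.53) = 0.47
  (δ ∧ ¬δ) ∧ β = min(a, b) on (0.47, 0.91) = 0.47
  → value = 0.4700
Under bounded:
  ¬δ = 1 − 0.47 = 0.53
  δ ∧ ¬δ = max(0, a+b−1) on (0.47, 0.53) = 0.00
  (δ ∧ ¬δ) ∧ β = max(0, a+b−1) on (0.00, 0.91) = 0.00
  → value = 0.0000
|0.4700 − 0.0000| = 0.470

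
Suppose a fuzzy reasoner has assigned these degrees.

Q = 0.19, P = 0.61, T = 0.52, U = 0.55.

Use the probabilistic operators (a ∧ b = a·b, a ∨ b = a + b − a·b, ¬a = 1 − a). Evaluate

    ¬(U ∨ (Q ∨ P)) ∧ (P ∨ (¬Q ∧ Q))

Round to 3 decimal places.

Q ∨ P = a + b − a·b on (0.1900, 0.6100) = 0.6841
U ∨ (Q ∨ P) = a + b − a·b on (0.5500, 0.6841) = 0.8578
¬(U ∨ (Q ∨ P)) = 1 − 0.8578 = 0.1422
¬Q = 1 − 0.1900 = 0.8100
¬Q ∧ Q = a·b on (0.8100, 0.1900) = 0.1539
P ∨ (¬Q ∧ Q) = a + b − a·b on (0.6100, 0.1539) = 0.6700
¬(U ∨ (Q ∨ P)) ∧ (P ∨ (¬Q ∧ Q)) = a·b on (0.1422, 0.6700) = 0.0952

0.095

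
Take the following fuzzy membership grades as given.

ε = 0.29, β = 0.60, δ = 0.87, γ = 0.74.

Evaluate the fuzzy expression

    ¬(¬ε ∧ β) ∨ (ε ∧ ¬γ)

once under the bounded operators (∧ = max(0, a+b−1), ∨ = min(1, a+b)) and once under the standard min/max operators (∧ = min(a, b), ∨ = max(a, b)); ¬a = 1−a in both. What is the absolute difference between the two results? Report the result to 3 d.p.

0.290

Under bounded:
  ¬ε = 1 − 0.29 = 0.71
  ¬ε ∧ β = max(0, a+b−1) on (0.71, 0.60) = 0.31
  ¬(¬ε ∧ β) = 1 − 0.31 = 0.69
  ¬γ = 1 − 0.74 = 0.26
  ε ∧ ¬γ = max(0, a+b−1) on (0.29, 0.26) = 0.00
  ¬(¬ε ∧ β) ∨ (ε ∧ ¬γ) = min(1, a+b) on (0.69, 0.00) = 0.69
  → value = 0.6900
Under standard min/max:
  ¬ε = 1 − 0.29 = 0.71
  ¬ε ∧ β = min(a, b) on (0.71, 0.60) = 0.60
  ¬(¬ε ∧ β) = 1 − 0.60 = 0.40
  ¬γ = 1 − 0.74 = 0.26
  ε ∧ ¬γ = min(a, b) on (0.29, 0.26) = 0.26
  ¬(¬ε ∧ β) ∨ (ε ∧ ¬γ) = max(a, b) on (0.40, 0.26) = 0.40
  → value = 0.4000
|0.6900 − 0.4000| = 0.290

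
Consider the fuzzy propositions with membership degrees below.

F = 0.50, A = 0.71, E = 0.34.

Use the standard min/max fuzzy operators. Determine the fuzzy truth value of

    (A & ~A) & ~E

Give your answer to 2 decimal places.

0.29

~A = 1 − 0.71 = 0.29
A & ~A = min(a, b) on (0.71, 0.29) = 0.29
~E = 1 − 0.34 = 0.66
(A & ~A) & ~E = min(a, b) on (0.29, 0.66) = 0.29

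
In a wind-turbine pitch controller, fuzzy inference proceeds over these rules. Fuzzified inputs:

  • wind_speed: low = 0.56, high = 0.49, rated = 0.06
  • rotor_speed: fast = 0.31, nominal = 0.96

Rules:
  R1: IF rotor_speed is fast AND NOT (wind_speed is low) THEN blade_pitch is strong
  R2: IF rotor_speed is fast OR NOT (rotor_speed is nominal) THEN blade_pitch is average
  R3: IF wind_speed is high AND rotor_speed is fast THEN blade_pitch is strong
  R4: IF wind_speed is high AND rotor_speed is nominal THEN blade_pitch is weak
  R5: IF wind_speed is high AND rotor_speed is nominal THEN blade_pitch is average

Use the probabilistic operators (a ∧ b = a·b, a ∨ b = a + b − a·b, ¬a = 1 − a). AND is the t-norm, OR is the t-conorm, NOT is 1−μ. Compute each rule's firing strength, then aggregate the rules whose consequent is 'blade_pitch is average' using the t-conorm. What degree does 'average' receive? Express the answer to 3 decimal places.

0.649

R1: fast=0.31, ¬low=1−0.56=0.44; AND[a·b] → w = 0.1364
R2: fast=0.31, ¬nominal=1−0.96=0.04; OR[a + b − a·b] → w = 0.3376
R3: high=0.49, fast=0.31; AND[a·b] → w = 0.1519
R4: high=0.49, nominal=0.96; AND[a·b] → w = 0.4704
R5: high=0.49, nominal=0.96; AND[a·b] → w = 0.4704
Rules with consequent 'average': {R2, R5} → strengths 0.3376, 0.4704
Aggregate via t-conorm [a + b − a·b]: 0.6492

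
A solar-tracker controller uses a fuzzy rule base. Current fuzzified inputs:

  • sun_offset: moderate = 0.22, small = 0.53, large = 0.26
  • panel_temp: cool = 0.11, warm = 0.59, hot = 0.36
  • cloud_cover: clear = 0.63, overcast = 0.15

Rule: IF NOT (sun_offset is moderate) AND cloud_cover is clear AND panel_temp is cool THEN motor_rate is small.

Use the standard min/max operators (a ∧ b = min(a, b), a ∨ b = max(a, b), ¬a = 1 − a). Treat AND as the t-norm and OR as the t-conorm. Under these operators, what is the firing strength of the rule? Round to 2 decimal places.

0.11

firing strength: ¬moderate=1−0.22=0.78, clear=0.63, cool=0.11; AND[min(a, b)] → w = 0.11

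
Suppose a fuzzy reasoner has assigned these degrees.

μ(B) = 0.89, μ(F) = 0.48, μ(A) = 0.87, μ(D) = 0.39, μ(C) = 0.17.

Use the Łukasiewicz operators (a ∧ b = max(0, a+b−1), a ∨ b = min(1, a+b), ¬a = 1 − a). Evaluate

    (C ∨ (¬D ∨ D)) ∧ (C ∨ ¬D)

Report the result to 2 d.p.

0.78

¬D = 1 − 0.39 = 0.61
¬D ∨ D = min(1, a+b) on (0.61, 0.39) = 1.00
C ∨ (¬D ∨ D) = min(1, a+b) on (0.17, 1.00) = 1.00
¬D = 1 − 0.39 = 0.61
C ∨ ¬D = min(1, a+b) on (0.17, 0.61) = 0.78
(C ∨ (¬D ∨ D)) ∧ (C ∨ ¬D) = max(0, a+b−1) on (1.00, 0.78) = 0.78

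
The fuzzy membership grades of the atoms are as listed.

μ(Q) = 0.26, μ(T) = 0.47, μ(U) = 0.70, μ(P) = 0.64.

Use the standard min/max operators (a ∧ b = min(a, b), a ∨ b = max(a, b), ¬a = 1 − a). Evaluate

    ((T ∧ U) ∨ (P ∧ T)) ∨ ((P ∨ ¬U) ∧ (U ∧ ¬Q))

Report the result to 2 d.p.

T ∧ U = min(a, b) on (0.47, 0.70) = 0.47
P ∧ T = min(a, b) on (0.64, 0.47) = 0.47
(T ∧ U) ∨ (P ∧ T) = max(a, b) on (0.47, 0.47) = 0.47
¬U = 1 − 0.70 = 0.30
P ∨ ¬U = max(a, b) on (0.64, 0.30) = 0.64
¬Q = 1 − 0.26 = 0.74
U ∧ ¬Q = min(a, b) on (0.70, 0.74) = 0.70
(P ∨ ¬U) ∧ (U ∧ ¬Q) = min(a, b) on (0.64, 0.70) = 0.64
((T ∧ U) ∨ (P ∧ T)) ∨ ((P ∨ ¬U) ∧ (U ∧ ¬Q)) = max(a, b) on (0.47, 0.64) = 0.64

0.64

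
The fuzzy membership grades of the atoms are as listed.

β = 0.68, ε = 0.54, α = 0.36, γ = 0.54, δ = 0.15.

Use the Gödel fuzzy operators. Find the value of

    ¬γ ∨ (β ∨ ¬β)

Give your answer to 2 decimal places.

0.68

¬γ = 1 − 0.54 = 0.46
¬β = 1 − 0.68 = 0.32
β ∨ ¬β = max(a, b) on (0.68, 0.32) = 0.68
¬γ ∨ (β ∨ ¬β) = max(a, b) on (0.46, 0.68) = 0.68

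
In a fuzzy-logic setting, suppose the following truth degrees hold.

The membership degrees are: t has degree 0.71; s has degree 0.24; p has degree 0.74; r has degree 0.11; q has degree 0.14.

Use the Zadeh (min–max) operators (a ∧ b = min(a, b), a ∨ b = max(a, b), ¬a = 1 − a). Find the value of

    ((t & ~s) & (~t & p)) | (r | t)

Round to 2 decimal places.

~s = 1 − 0.24 = 0.76
t & ~s = min(a, b) on (0.71, 0.76) = 0.71
~t = 1 − 0.71 = 0.29
~t & p = min(a, b) on (0.29, 0.74) = 0.29
(t & ~s) & (~t & p) = min(a, b) on (0.71, 0.29) = 0.29
r | t = max(a, b) on (0.11, 0.71) = 0.71
((t & ~s) & (~t & p)) | (r | t) = max(a, b) on (0.29, 0.71) = 0.71

0.71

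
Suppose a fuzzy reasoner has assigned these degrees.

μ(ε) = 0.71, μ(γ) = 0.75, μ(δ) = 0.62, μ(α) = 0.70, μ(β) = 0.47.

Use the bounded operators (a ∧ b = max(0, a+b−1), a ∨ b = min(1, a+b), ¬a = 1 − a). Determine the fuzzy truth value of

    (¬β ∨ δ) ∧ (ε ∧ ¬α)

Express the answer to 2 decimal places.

¬β = 1 − 0.47 = 0.53
¬β ∨ δ = min(1, a+b) on (0.53, 0.62) = 1.00
¬α = 1 − 0.70 = 0.30
ε ∧ ¬α = max(0, a+b−1) on (0.71, 0.30) = 0.01
(¬β ∨ δ) ∧ (ε ∧ ¬α) = max(0, a+b−1) on (1.00, 0.01) = 0.01

0.01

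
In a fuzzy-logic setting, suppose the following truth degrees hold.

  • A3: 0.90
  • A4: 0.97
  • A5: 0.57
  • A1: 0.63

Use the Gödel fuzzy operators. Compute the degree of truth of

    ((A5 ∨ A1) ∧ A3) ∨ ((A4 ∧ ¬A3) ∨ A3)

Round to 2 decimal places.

A5 ∨ A1 = max(a, b) on (0.57, 0.63) = 0.63
(A5 ∨ A1) ∧ A3 = min(a, b) on (0.63, 0.90) = 0.63
¬A3 = 1 − 0.90 = 0.10
A4 ∧ ¬A3 = min(a, b) on (0.97, 0.10) = 0.10
(A4 ∧ ¬A3) ∨ A3 = max(a, b) on (0.10, 0.90) = 0.90
((A5 ∨ A1) ∧ A3) ∨ ((A4 ∧ ¬A3) ∨ A3) = max(a, b) on (0.63, 0.90) = 0.90

0.90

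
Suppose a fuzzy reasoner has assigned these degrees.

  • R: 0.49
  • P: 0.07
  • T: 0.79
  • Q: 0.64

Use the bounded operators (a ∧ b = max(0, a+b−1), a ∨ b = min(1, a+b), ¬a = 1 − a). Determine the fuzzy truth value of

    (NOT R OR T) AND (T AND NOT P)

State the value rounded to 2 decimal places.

0.72

NOT R = 1 − 0.49 = 0.51
NOT R OR T = min(1, a+b) on (0.51, 0.79) = 1.00
NOT P = 1 − 0.07 = 0.93
T AND NOT P = max(0, a+b−1) on (0.79, 0.93) = 0.72
(NOT R OR T) AND (T AND NOT P) = max(0, a+b−1) on (1.00, 0.72) = 0.72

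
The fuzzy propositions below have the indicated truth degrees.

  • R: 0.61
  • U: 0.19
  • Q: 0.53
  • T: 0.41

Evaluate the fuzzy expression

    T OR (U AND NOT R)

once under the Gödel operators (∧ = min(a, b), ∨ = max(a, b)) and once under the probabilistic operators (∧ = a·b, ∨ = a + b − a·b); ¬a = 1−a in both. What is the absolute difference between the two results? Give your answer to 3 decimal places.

Under Gödel:
  NOT R = 1 − 0.61 = 0.39
  U AND NOT R = min(a, b) on (0.19, 0.39) = 0.19
  T OR (U AND NOT R) = max(a, b) on (0.41, 0.19) = 0.41
  → value = 0.4100
Under probabilistic:
  NOT R = 1 − 0.6100 = 0.3900
  U AND NOT R = a·b on (0.1900, 0.3900) = 0.0741
  T OR (U AND NOT R) = a + b − a·b on (0.4100, 0.0741) = 0.4537
  → value = 0.4537
|0.4100 − 0.4537| = 0.044

0.044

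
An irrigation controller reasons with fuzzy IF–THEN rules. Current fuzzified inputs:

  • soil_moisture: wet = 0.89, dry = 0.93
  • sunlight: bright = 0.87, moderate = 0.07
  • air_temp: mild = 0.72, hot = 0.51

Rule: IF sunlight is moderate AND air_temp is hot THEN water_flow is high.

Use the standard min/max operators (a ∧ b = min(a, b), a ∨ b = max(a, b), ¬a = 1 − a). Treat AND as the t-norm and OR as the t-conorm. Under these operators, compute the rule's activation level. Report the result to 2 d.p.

firing strength: moderate=0.07, hot=0.51; AND[min(a, b)] → w = 0.07

0.07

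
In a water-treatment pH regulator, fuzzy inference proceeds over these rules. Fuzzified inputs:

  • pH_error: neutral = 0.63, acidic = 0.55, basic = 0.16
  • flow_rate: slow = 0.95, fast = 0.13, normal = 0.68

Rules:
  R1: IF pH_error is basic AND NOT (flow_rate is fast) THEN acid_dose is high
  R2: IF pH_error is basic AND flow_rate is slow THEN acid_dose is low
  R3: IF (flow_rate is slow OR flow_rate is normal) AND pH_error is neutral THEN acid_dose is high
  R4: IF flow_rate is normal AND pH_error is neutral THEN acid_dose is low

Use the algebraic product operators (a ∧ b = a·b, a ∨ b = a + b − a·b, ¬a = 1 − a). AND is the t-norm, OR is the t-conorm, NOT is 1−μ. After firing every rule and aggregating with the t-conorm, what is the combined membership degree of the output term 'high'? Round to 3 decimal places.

R1: basic=0.16, ¬fast=1−0.13=0.87; AND[a·b] → w = 0.1392
R2: basic=0.16, slow=0.95; AND[a·b] → w = 0.1520
R3: (slow=0.95 OR normal=0.68) = 0.9840; AND[a·b] with neutral=0.63 → w = 0.6199
R4: normal=0.68, neutral=0.63; AND[a·b] → w = 0.4284
Rules with consequent 'high': {R1, R3} → strengths 0.1392, 0.6199
Aggregate via t-conorm [a + b − a·b]: 0.6728

0.673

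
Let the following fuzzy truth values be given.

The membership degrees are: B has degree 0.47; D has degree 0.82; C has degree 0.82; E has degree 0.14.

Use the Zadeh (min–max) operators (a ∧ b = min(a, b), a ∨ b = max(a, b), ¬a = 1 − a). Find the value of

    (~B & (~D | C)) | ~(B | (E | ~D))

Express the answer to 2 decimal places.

~B = 1 − 0.47 = 0.53
~D = 1 − 0.82 = 0.18
~D | C = max(a, b) on (0.18, 0.82) = 0.82
~B & (~D | C) = min(a, b) on (0.53, 0.82) = 0.53
~D = 1 − 0.82 = 0.18
E | ~D = max(a, b) on (0.14, 0.18) = 0.18
B | (E | ~D) = max(a, b) on (0.47, 0.18) = 0.47
~(B | (E | ~D)) = 1 − 0.47 = 0.53
(~B & (~D | C)) | ~(B | (E | ~D)) = max(a, b) on (0.53, 0.53) = 0.53

0.53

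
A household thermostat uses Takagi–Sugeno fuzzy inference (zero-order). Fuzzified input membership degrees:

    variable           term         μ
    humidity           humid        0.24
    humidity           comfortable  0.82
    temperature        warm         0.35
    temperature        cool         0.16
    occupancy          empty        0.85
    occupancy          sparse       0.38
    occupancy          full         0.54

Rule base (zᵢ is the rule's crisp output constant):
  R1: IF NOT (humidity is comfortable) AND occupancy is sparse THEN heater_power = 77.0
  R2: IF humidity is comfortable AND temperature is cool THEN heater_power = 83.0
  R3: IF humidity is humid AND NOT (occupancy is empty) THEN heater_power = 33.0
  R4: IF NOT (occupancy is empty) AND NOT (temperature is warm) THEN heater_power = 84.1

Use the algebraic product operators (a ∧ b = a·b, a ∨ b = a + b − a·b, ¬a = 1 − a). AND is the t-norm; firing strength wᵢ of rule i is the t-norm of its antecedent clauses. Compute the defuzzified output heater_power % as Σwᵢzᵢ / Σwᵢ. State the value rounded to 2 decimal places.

R1 (z=77.0): ¬comfortable=1−0.82=0.18, sparse=0.38; AND[a·b] → w = 0.0684
R2 (z=83.0): comfortable=0.82, cool=0.16; AND[a·b] → w = 0.1312
R3 (z=33.0): humid=0.24, ¬empty=1−0.85=0.15; AND[a·b] → w = 0.0360
R4 (z=84.1): ¬empty=1−0.85=0.15, ¬warm=1−0.35=0.65; AND[a·b] → w = 0.0975
Weighted average = (0.0684·77.0 + 0.1312·83.0 + 0.0360·33.0 + 0.0975·84.1) / (0.0684 + 0.1312 + 0.0360 + 0.0975)
  = 25.5442 / 0.3331 = 76.69

76.69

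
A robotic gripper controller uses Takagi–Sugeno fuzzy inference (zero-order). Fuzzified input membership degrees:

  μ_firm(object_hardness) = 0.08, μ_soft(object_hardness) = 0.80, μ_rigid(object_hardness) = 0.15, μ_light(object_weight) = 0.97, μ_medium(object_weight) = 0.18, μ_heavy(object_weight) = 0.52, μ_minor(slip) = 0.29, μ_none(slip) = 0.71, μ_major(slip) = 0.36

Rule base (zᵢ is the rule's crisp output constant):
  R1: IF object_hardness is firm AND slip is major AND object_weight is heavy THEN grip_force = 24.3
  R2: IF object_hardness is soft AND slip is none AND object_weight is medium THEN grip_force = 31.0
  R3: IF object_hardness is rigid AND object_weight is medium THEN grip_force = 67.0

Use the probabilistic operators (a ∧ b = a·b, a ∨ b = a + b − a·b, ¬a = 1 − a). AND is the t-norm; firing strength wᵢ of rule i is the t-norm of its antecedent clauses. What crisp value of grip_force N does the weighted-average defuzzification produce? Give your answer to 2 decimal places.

37.04

R1 (z=24.3): firm=0.08, major=0.36, heavy=0.52; AND[a·b] → w = 0.0150
R2 (z=31.0): soft=0.80, none=0.71, medium=0.18; AND[a·b] → w = 0.1022
R3 (z=67.0): rigid=0.15, medium=0.18; AND[a·b] → w = 0.0270
Weighted average = (0.0150·24.3 + 0.1022·31.0 + 0.0270·67.0) / (0.0150 + 0.1022 + 0.0270)
  = 5.3424 / 0.1442 = 37.04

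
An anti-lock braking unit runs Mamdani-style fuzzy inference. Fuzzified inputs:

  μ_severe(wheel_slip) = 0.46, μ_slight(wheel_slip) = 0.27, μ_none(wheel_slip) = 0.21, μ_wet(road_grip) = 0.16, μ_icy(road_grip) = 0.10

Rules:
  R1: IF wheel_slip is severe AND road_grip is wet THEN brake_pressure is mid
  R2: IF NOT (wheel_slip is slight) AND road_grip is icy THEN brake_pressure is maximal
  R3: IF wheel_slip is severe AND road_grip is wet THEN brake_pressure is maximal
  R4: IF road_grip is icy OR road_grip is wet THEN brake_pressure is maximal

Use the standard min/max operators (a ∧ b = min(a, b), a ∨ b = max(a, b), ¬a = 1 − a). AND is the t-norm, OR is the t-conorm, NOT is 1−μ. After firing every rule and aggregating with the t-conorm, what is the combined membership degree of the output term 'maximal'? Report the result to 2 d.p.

R1: severe=0.46, wet=0.16; AND[min(a, b)] → w = 0.16
R2: ¬slight=1−0.27=0.73, icy=0.10; AND[min(a, b)] → w = 0.10
R3: severe=0.46, wet=0.16; AND[min(a, b)] → w = 0.16
R4: icy=0.10, wet=0.16; OR[max(a, b)] → w = 0.16
Rules with consequent 'maximal': {R2, R3, R4} → strengths 0.10, 0.16, 0.16
Aggregate via t-conorm [max(a, b)]: 0.16

0.16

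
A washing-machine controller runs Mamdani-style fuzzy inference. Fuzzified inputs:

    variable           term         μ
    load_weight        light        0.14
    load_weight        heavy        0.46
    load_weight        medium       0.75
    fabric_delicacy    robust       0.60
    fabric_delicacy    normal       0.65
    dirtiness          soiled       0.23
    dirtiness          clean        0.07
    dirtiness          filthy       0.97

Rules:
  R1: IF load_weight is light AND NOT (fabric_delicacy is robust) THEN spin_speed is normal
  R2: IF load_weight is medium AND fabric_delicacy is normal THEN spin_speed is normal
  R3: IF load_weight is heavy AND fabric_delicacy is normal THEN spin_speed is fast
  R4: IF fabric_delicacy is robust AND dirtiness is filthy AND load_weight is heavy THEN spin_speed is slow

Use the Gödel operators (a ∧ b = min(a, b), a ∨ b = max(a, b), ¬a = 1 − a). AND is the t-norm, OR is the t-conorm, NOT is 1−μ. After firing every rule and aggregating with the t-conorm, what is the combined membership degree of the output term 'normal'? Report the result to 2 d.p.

R1: light=0.14, ¬robust=1−0.60=0.40; AND[min(a, b)] → w = 0.14
R2: medium=0.75, normal=0.65; AND[min(a, b)] → w = 0.65
R3: heavy=0.46, normal=0.65; AND[min(a, b)] → w = 0.46
R4: robust=0.60, filthy=0.97, heavy=0.46; AND[min(a, b)] → w = 0.46
Rules with consequent 'normal': {R1, R2} → strengths 0.14, 0.65
Aggregate via t-conorm [max(a, b)]: 0.65

0.65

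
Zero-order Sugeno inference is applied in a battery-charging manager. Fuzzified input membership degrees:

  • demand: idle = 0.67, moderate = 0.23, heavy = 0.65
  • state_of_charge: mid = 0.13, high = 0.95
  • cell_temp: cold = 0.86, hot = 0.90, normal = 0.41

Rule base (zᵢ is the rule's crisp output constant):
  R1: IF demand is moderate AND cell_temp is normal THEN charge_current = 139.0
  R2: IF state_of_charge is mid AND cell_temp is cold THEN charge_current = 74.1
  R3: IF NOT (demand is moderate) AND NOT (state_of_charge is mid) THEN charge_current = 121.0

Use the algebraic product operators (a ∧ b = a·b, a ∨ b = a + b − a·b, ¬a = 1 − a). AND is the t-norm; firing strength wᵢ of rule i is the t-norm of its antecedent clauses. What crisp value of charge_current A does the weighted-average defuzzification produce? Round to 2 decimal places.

R1 (z=139.0): moderate=0.23, normal=0.41; AND[a·b] → w = 0.0943
R2 (z=74.1): mid=0.13, cold=0.86; AND[a·b] → w = 0.1118
R3 (z=121.0): ¬moderate=1−0.23=0.77, ¬mid=1−0.13=0.87; AND[a·b] → w = 0.6699
Weighted average = (0.0943·139.0 + 0.1118·74.1 + 0.6699·121.0) / (0.0943 + 0.1118 + 0.6699)
  = 102.4500 / 0.8760 = 116.95

116.95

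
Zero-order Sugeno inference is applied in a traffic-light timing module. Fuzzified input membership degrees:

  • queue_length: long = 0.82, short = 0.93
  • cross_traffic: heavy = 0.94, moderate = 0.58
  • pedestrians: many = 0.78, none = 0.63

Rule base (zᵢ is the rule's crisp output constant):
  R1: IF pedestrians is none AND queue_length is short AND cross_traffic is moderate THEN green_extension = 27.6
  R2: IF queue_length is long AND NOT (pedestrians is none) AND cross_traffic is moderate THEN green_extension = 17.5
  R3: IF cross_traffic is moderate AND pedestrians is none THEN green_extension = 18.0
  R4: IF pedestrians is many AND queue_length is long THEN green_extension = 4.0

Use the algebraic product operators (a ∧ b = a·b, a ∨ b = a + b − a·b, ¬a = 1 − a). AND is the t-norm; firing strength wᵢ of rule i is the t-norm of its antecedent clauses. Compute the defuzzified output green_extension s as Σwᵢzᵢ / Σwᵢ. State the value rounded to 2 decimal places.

R1 (z=27.6): none=0.63, short=0.93, moderate=0.58; AND[a·b] → w = 0.3398
R2 (z=17.5): long=0.82, ¬none=1−0.63=0.37, moderate=0.58; AND[a·b] → w = 0.1760
R3 (z=18.0): moderate=0.58, none=0.63; AND[a·b] → w = 0.3654
R4 (z=4.0): many=0.78, long=0.82; AND[a·b] → w = 0.6396
Weighted average = (0.3398·27.6 + 0.1760·17.5 + 0.3654·18.0 + 0.6396·4.0) / (0.3398 + 0.1760 + 0.3654 + 0.6396)
  = 21.5942 / 1.5208 = 14.20

14.20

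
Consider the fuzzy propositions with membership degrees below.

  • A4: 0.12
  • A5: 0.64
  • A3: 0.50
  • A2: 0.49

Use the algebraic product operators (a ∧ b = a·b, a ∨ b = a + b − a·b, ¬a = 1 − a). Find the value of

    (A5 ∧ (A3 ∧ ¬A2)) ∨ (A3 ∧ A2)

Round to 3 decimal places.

¬A2 = 1 − 0.4900 = 0.5100
A3 ∧ ¬A2 = a·b on (0.5000, 0.5100) = 0.2550
A5 ∧ (A3 ∧ ¬A2) = a·b on (0.6400, 0.2550) = 0.1632
A3 ∧ A2 = a·b on (0.5000, 0.4900) = 0.2450
(A5 ∧ (A3 ∧ ¬A2)) ∨ (A3 ∧ A2) = a + b − a·b on (0.1632, 0.2450) = 0.3682

0.368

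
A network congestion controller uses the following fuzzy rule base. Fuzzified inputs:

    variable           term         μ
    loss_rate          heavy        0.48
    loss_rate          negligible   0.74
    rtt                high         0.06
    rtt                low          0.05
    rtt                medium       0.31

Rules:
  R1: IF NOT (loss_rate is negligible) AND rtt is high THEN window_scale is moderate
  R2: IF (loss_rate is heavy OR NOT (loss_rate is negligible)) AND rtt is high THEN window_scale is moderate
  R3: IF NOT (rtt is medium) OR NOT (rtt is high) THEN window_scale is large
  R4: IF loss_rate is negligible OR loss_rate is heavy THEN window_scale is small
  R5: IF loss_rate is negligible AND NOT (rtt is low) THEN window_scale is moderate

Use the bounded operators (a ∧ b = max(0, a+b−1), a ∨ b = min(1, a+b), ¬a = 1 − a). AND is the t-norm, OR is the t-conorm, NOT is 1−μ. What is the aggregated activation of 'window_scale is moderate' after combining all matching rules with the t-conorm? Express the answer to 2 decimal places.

R1: ¬negligible=1−0.74=0.26, high=0.06; AND[max(0, a+b−1)] → w = 0.00
R2: (heavy=0.48 OR ¬negligible=1−0.74=0.26) = 0.74; AND[max(0, a+b−1)] with high=0.06 → w = 0.00
R3: ¬medium=1−0.31=0.69, ¬high=1−0.06=0.94; OR[min(1, a+b)] → w = 1.00
R4: negligible=0.74, heavy=0.48; OR[min(1, a+b)] → w = 1.00
R5: negligible=0.74, ¬low=1−0.05=0.95; AND[max(0, a+b−1)] → w = 0.69
Rules with consequent 'moderate': {R1, R2, R5} → strengths 0.00, 0.00, 0.69
Aggregate via t-conorm [min(1, a+b)]: 0.69

0.69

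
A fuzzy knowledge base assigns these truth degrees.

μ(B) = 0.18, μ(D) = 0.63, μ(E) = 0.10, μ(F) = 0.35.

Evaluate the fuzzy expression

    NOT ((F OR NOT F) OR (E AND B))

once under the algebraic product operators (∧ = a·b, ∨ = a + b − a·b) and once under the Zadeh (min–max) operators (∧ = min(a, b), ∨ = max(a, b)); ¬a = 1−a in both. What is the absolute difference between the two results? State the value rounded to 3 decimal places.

0.127

Under algebraic product:
  NOT F = 1 − 0.3500 = 0.6500
  F OR NOT F = a + b − a·b on (0.3500, 0.6500) = 0.7725
  E AND B = a·b on (0.1000, 0.1800) = 0.0180
  (F OR NOT F) OR (E AND B) = a + b − a·b on (0.7725, 0.0180) = 0.7766
  NOT ((F OR NOT F) OR (E AND B)) = 1 − 0.7766 = 0.2234
  → value = 0.2234
Under Zadeh (min–max):
  NOT F = 1 − 0.35 = 0.65
  F OR NOT F = max(a, b) on (0.35, 0.65) = 0.65
  E AND B = min(a, b) on (0.10, 0.18) = 0.10
  (F OR NOT F) OR (E AND B) = max(a, b) on (0.65, 0.10) = 0.65
  NOT ((F OR NOT F) OR (E AND B)) = 1 − 0.65 = 0.35
  → value = 0.3500
|0.2234 − 0.3500| = 0.127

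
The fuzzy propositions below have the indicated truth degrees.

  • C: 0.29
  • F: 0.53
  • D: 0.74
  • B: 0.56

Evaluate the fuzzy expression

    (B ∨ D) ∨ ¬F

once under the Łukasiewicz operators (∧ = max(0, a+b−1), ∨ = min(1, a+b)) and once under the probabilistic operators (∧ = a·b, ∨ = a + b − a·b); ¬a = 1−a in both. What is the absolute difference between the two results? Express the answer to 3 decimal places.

Under Łukasiewicz:
  B ∨ D = min(1, a+b) on (0.56, 0.74) = 1.00
  ¬F = 1 − 0.53 = 0.47
  (B ∨ D) ∨ ¬F = min(1, a+b) on (1.00, 0.47) = 1.00
  → value = 1.0000
Under probabilistic:
  B ∨ D = a + b − a·b on (0.5600, 0.7400) = 0.8856
  ¬F = 1 − 0.5300 = 0.4700
  (B ∨ D) ∨ ¬F = a + b − a·b on (0.8856, 0.4700) = 0.9394
  → value = 0.9394
|1.0000 − 0.9394| = 0.061

0.061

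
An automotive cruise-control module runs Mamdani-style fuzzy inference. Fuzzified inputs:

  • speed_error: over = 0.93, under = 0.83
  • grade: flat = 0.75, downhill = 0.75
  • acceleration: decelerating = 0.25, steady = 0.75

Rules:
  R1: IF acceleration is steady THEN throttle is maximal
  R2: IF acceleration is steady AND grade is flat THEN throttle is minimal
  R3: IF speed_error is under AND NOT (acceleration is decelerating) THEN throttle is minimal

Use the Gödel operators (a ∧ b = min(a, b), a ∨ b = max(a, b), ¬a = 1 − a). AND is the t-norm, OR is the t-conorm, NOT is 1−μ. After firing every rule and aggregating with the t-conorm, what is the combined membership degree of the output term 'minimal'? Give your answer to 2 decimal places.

R1: steady=0.75 → w = 0.75
R2: steady=0.75, flat=0.75; AND[min(a, b)] → w = 0.75
R3: under=0.83, ¬decelerating=1−0.25=0.75; AND[min(a, b)] → w = 0.75
Rules with consequent 'minimal': {R2, R3} → strengths 0.75, 0.75
Aggregate via t-conorm [max(a, b)]: 0.75

0.75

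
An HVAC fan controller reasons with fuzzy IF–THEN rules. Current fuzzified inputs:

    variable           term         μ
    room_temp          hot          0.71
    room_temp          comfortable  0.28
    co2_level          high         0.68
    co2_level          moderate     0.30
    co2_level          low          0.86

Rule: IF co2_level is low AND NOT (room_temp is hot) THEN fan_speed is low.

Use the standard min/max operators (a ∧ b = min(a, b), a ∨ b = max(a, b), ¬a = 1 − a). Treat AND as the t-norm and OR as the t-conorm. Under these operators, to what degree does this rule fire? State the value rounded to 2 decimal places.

0.29

firing strength: low=0.86, ¬hot=1−0.71=0.29; AND[min(a, b)] → w = 0.29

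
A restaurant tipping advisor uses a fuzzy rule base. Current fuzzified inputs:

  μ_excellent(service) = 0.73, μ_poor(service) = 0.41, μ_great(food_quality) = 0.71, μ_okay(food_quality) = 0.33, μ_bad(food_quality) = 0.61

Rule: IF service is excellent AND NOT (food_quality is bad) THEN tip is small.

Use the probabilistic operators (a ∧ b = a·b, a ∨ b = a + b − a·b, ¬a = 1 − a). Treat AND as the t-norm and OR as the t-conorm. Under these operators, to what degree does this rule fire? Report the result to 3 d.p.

0.285

firing strength: excellent=0.73, ¬bad=1−0.61=0.39; AND[a·b] → w = 0.2847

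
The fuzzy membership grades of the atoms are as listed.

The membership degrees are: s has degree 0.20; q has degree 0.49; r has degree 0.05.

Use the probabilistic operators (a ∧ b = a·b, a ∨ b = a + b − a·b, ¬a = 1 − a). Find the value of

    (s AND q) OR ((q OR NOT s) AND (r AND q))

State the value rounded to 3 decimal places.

s AND q = a·b on (0.2000, 0.4900) = 0.0980
NOT s = 1 − 0.2000 = 0.8000
q OR NOT s = a + b − a·b on (0.4900, 0.8000) = 0.8980
r AND q = a·b on (0.0500, 0.4900) = 0.0245
(q OR NOT s) AND (r AND q) = a·b on (0.8980, 0.0245) = 0.0220
(s AND q) OR ((q OR NOT s) AND (r AND q)) = a + b − a·b on (0.0980, 0.0220) = 0.1178

0.118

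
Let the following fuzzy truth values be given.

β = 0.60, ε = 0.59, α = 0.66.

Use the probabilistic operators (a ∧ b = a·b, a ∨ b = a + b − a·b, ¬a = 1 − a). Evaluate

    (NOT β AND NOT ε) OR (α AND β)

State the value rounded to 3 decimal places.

0.495

NOT β = 1 − 0.6000 = 0.4000
NOT ε = 1 − 0.5900 = 0.4100
NOT β AND NOT ε = a·b on (0.4000, 0.4100) = 0.1640
α AND β = a·b on (0.6600, 0.6000) = 0.3960
(NOT β AND NOT ε) OR (α AND β) = a + b − a·b on (0.1640, 0.3960) = 0.4951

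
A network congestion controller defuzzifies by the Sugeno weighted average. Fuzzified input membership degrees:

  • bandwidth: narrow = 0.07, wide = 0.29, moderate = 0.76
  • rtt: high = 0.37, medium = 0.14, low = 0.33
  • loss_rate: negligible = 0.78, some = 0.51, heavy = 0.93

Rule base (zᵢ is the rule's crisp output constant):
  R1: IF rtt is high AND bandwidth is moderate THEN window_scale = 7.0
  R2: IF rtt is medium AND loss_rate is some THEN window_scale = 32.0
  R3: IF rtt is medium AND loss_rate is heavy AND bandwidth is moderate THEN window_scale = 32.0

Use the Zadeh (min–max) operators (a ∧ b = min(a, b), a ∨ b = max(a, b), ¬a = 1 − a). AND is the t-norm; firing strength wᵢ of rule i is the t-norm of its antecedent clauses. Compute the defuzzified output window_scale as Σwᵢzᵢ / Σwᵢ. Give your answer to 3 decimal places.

R1 (z=7.0): high=0.37, moderate=0.76; AND[min(a, b)] → w = 0.37
R2 (z=32.0): medium=0.14, some=0.51; AND[min(a, b)] → w = 0.14
R3 (z=32.0): medium=0.14, heavy=0.93, moderate=0.76; AND[min(a, b)] → w = 0.14
Weighted average = (0.37·7.0 + 0.14·32.0 + 0.14·32.0) / (0.37 + 0.14 + 0.14)
  = 11.5500 / 0.6500 = 17.769

17.769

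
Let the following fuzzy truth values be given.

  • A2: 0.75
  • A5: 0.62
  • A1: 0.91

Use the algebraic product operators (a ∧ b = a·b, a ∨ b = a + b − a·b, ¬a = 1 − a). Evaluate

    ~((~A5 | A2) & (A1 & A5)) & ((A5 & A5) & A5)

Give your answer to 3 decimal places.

0.125

~A5 = 1 − 0.6200 = 0.3800
~A5 | A2 = a + b − a·b on (0.3800, 0.7500) = 0.8450
A1 & A5 = a·b on (0.9100, 0.6200) = 0.5642
(~A5 | A2) & (A1 & A5) = a·b on (0.8450, 0.5642) = 0.4767
~((~A5 | A2) & (A1 & A5)) = 1 − 0.4767 = 0.5233
A5 & A5 = a·b on (0.6200, 0.6200) = 0.3844
(A5 & A5) & A5 = a·b on (0.3844, 0.6200) = 0.2383
~((~A5 | A2) & (A1 & A5)) & ((A5 & A5) & A5) = a·b on (0.5233, 0.2383) = 0.1247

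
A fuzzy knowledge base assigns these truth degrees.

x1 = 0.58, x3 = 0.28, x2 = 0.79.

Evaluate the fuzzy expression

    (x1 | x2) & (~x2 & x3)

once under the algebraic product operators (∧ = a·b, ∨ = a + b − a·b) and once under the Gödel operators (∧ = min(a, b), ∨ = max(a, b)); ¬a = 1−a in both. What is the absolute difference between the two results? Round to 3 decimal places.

Under algebraic product:
  x1 | x2 = a + b − a·b on (0.5800, 0.7900) = 0.9118
  ~x2 = 1 − 0.7900 = 0.2100
  ~x2 & x3 = a·b on (0.2100, 0.2800) = 0.0588
  (x1 | x2) & (~x2 & x3) = a·b on (0.9118, 0.0588) = 0.0536
  → value = 0.0536
Under Gödel:
  x1 | x2 = max(a, b) on (0.58, 0.79) = 0.79
  ~x2 = 1 − 0.79 = 0.21
  ~x2 & x3 = min(a, b) on (0.21, 0.28) = 0.21
  (x1 | x2) & (~x2 & x3) = min(a, b) on (0.79, 0.21) = 0.21
  → value = 0.2100
|0.0536 − 0.2100| = 0.156

0.156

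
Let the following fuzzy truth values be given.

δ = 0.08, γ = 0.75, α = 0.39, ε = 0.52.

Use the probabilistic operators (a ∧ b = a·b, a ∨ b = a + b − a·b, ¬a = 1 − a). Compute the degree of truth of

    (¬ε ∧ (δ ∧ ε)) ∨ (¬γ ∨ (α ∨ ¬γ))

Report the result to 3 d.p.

0.664

¬ε = 1 − 0.5200 = 0.4800
δ ∧ ε = a·b on (0.0800, 0.5200) = 0.0416
¬ε ∧ (δ ∧ ε) = a·b on (0.4800, 0.0416) = 0.0200
¬γ = 1 − 0.7500 = 0.2500
¬γ = 1 − 0.7500 = 0.2500
α ∨ ¬γ = a + b − a·b on (0.3900, 0.2500) = 0.5425
¬γ ∨ (α ∨ ¬γ) = a + b − a·b on (0.2500, 0.5425) = 0.6569
(¬ε ∧ (δ ∧ ε)) ∨ (¬γ ∨ (α ∨ ¬γ)) = a + b − a·b on (0.0200, 0.6569) = 0.6637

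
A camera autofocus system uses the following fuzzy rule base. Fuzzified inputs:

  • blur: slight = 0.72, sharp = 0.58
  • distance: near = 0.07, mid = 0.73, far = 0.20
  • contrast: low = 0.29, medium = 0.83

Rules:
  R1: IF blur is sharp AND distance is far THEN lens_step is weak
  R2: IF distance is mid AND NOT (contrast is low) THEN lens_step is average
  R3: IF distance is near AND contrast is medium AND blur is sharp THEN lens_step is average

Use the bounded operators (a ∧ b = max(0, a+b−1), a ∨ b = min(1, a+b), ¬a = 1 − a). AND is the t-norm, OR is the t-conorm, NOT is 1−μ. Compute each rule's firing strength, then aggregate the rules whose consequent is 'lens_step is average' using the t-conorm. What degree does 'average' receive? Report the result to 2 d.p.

R1: sharp=0.58, far=0.20; AND[max(0, a+b−1)] → w = 0.00
R2: mid=0.73, ¬low=1−0.29=0.71; AND[max(0, a+b−1)] → w = 0.44
R3: near=0.07, medium=0.83, sharp=0.58; AND[max(0, a+b−1)] → w = 0.00
Rules with consequent 'average': {R2, R3} → strengths 0.44, 0.00
Aggregate via t-conorm [min(1, a+b)]: 0.44

0.44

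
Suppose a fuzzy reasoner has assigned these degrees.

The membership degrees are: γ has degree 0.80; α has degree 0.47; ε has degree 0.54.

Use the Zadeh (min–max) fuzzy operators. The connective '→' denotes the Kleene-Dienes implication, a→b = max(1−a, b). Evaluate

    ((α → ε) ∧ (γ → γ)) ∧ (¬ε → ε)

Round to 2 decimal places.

0.54

α → ε  [Kleene-Dienes: max(1−a, b)] with a=0.47, b=0.54 → 0.54
γ → γ  [Kleene-Dienes: max(1−a, b)] with a=0.80, b=0.80 → 0.80
(α → ε) ∧ (γ → γ) = min(a, b) on (0.54, 0.80) = 0.54
¬ε = 1 − 0.54 = 0.46
¬ε → ε  [Kleene-Dienes: max(1−a, b)] with a=0.46, b=0.54 → 0.54
((α → ε) ∧ (γ → γ)) ∧ (¬ε → ε) = min(a, b) on (0.54, 0.54) = 0.54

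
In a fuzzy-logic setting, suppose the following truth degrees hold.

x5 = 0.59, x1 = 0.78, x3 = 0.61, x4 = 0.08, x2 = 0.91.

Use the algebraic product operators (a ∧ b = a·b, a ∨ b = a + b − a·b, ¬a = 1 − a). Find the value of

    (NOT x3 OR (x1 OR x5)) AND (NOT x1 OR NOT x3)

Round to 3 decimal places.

0.495

NOT x3 = 1 − 0.6100 = 0.3900
x1 OR x5 = a + b − a·b on (0.7800, 0.5900) = 0.9098
NOT x3 OR (x1 OR x5) = a + b − a·b on (0.3900, 0.9098) = 0.9450
NOT x1 = 1 − 0.7800 = 0.2200
NOT x3 = 1 − 0.6100 = 0.3900
NOT x1 OR NOT x3 = a + b − a·b on (0.2200, 0.3900) = 0.5242
(NOT x3 OR (x1 OR x5)) AND (NOT x1 OR NOT x3) = a·b on (0.9450, 0.5242) = 0.4954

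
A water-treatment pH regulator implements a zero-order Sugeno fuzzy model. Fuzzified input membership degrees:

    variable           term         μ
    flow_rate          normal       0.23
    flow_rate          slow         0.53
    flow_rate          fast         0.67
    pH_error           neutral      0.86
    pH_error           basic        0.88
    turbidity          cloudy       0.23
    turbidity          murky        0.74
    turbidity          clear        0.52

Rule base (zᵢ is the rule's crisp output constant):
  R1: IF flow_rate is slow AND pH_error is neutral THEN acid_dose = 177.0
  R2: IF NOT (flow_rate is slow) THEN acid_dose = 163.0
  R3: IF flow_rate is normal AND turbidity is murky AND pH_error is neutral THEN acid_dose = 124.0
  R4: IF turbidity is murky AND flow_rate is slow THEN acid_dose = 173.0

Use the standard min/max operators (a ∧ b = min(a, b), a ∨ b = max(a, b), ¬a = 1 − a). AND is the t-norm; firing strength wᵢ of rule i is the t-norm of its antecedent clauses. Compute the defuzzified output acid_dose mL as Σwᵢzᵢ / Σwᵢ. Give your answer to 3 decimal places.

R1 (z=177.0): slow=0.53, neutral=0.86; AND[min(a, b)] → w = 0.53
R2 (z=163.0): ¬slow=1−0.53=0.47 → w = 0.47
R3 (z=124.0): normal=0.23, murky=0.74, neutral=0.86; AND[min(a, b)] → w = 0.23
R4 (z=173.0): murky=0.74, slow=0.53; AND[min(a, b)] → w = 0.53
Weighted average = (0.53·177.0 + 0.47·163.0 + 0.23·124.0 + 0.53·173.0) / (0.53 + 0.47 + 0.23 + 0.53)
  = 290.6300 / 1.7600 = 165.131

165.131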